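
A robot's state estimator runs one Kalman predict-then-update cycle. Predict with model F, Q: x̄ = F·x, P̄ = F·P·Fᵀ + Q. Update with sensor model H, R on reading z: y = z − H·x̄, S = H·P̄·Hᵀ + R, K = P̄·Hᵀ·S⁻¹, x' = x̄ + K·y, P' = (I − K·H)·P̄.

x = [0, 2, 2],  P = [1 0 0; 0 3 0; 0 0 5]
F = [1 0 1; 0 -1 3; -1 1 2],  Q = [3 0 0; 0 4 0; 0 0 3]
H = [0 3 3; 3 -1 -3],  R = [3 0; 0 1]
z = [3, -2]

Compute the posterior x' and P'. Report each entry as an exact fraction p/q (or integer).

x̄ = F·x = [2, 4, 6]
P̄ = F·P·Fᵀ + Q = [9 15 9; 15 52 27; 9 27 27]
y = z − H·x̄ = [-27, 14]
S = H·P̄·Hᵀ + R = [1200 -507; -507 287]
K = P̄·Hᵀ·S⁻¹ = [4353/29117 6168/29117; 7801/29117 4853/29117; 1809/29117 -5022/29117]
x' = x̄ + K·y = [27055/29117, -26217/29117, 55551/29117]
P' = (I − K·H)·P̄ = [41157/29117 -52122/29117 56475/29117; -52122/29117 92311/29117 -84510/29117; 56475/29117 -84510/29117 86319/29117]

x' = [27055/29117, -26217/29117, 55551/29117]
P' = [41157/29117 -52122/29117 56475/29117; -52122/29117 92311/29117 -84510/29117; 56475/29117 -84510/29117 86319/29117]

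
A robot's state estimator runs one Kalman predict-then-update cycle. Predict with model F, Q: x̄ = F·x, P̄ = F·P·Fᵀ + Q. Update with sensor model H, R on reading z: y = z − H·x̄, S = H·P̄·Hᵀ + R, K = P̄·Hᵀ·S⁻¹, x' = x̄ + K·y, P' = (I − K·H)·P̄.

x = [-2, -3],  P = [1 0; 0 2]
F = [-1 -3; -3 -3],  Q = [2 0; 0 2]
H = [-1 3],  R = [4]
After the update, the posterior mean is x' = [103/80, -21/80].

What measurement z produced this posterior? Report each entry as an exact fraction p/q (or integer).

z = [-3]

x̄ = F·x = [11, 15]
P̄ = F·P·Fᵀ + Q = [21 21; 21 29]
S = H·P̄·Hᵀ + R = [160]
K = P̄·Hᵀ·S⁻¹ = [21/80; 33/80]
x' − x̄ = [-777/80, -1221/80] = K·y
y = (KᵀK)⁻¹·Kᵀ·(x' − x̄) = [-37]
z = y + H·x̄ = [-37] + [34] = [-3]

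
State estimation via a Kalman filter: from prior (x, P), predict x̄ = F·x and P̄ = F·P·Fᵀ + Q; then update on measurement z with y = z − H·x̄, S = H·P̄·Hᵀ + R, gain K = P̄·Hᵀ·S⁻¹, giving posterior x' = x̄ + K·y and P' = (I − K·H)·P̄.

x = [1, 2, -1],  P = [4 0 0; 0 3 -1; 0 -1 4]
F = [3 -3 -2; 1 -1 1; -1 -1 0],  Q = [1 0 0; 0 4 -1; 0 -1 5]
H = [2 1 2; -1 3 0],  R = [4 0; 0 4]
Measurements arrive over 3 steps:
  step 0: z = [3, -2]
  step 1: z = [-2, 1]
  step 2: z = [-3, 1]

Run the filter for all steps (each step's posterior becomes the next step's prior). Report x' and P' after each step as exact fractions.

step 0: x' = [45084/12413, 6352/12413, -61147/24826], P' = [113547/12413 35303/12413 -242943/24826; 35303/12413 16279/12413 -80415/24826; -242943/24826 -80415/24826 570011/49652]
step 1: x' = [650720445/1815065059, 937660052/1815065059, -2540450276/1815065059], P' = [14321266772/1815065059 4048277312/1815065059 -14773198198/1815065059; 4048277312/1815065059 1885260360/1815065059 -4502202034/1815065059; -14773198198/1815065059 -4502202034/1815065059 16957660287/1815065059]
step 2: x' = [-5111854440492/2696824906435, -194035566179/539364981287, 1442560816613/2696824906435], P' = [146914004374712/18877774345045 8329579224468/3775554869009 -151274312895108/18877774345045; 8329579224468/3775554869009 3901146960052/3775554869009 -9256147491996/3775554869009; -151274312895108/18877774345045 -9256147491996/3775554869009 520812973495996/56633323035135]

step 0: x̄ = F·x = [-1, -2, -3]
step 0: P̄ = F·P·Fᵀ + Q = [68 14 -5; 14 17 -1; -5 -1 12]
step 0: y = z − H·x̄ = [13, 3]
step 0: S = H·P̄·Hᵀ + R = [353 -11; -11 141]
step 0: K = P̄·Hᵀ·S⁻¹ = [9727/24826 -3819/24826; 3235/24826 6767/24826; 1855/49652 849/49652]
step 0: x' = x̄ + K·y = [45084/12413, 6352/12413, -61147/24826]
step 0: P' = (I − K·H)·P̄ = [113547/12413 35303/12413 -242943/24826; 35303/12413 16279/12413 -80415/24826; -242943/24826 -80415/24826 570011/49652]
step 1: x̄ = F·x = [177343/12413, 16317/24826, -51436/12413]
step 1: P̄ = F·P·Fᵀ + Q = [2090572/12413 -377219/24826 -615162/12413; -377219/24826 355387/49652 51998/12413; -615162/12413 51998/12413 262497/12413]
step 1: y = z − H·x̄ = [-569597/24826, 330561/24826]
step 1: S = H·P̄·Hᵀ + R = [16332131/49652 -13261357/49652; -13261357/49652 16286007/49652]
step 1: K = P̄·Hᵀ·S⁻¹ = [786103615/1815065059 -544108709/1815065059; 244352729/1815065059 401875942/1815065059; -33319464/1815065059 316648024/1815065059]
step 1: x' = x̄ + K·y = [650720445/1815065059, 937660052/1815065059, -2540450276/1815065059]
step 1: P' = (I − K·H)·P̄ = [14321266772/1815065059 4048277312/1815065059 -14773198198/1815065059; 4048277312/1815065059 1885260360/1815065059 -4502202034/1815065059; -14773198198/1815065059 -4502202034/1815065059 16957660287/1815065059]
step 2: x̄ = F·x = [4220081731/1815065059, -2827389883/1815065059, -1588380497/1815065059]
step 2: P̄ = F·P·Fᵀ + Q = [265887412747/1815065059 -19856399214/1815065059 -75858819700/1815065059; -19856399214/1815065059 11785900703/1815065059 5024328761/1815065059; -75858819700/1815065059 5024328761/1815065059 33378407051/1815065059]
step 2: y = z − H·x̄ = [-7881207762/1815065059, 14517316439/1815065059]
step 2: S = H·P̄·Hᵀ + R = [549910600719/1815065059 -413835507489/1815065059; -413835507489/1815065059 498359174594/1815065059]
step 2: K = P̄·Hᵀ·S⁻¹ = [8231819770387/18877774345045 -5492579001923/18877774345045; 512002606249/3775554869009 843465413922/3775554869009; -1215535689649/56633323035135 3108025128792/18877774345045]
step 2: x' = x̄ + K·y = [-5111854440492/2696824906435, -194035566179/539364981287, 1442560816613/2696824906435]
step 2: P' = (I − K·H)·P̄ = [146914004374712/18877774345045 8329579224468/3775554869009 -151274312895108/18877774345045; 8329579224468/3775554869009 3901146960052/3775554869009 -9256147491996/3775554869009; -151274312895108/18877774345045 -9256147491996/3775554869009 520812973495996/56633323035135]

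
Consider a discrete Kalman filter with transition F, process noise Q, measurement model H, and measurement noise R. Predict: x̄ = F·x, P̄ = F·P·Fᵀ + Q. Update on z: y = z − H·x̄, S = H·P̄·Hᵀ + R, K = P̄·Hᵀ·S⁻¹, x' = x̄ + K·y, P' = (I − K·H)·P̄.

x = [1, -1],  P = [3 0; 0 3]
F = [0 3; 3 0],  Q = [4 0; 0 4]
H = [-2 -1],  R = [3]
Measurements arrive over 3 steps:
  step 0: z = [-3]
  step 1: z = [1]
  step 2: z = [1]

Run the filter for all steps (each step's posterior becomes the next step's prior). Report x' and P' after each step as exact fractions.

step 0: x̄ = F·x = [-3, 3]
step 0: P̄ = F·P·Fᵀ + Q = [31 0; 0 31]
step 0: y = z − H·x̄ = [-6]
step 0: S = H·P̄·Hᵀ + R = [158]
step 0: K = P̄·Hᵀ·S⁻¹ = [-31/79; -31/158]
step 0: x' = x̄ + K·y = [-51/79, 330/79]
step 0: P' = (I − K·H)·P̄ = [527/79 -961/79; -961/79 3937/158]
step 1: x̄ = F·x = [990/79, -153/79]
step 1: P̄ = F·P·Fᵀ + Q = [36065/158 -8649/79; -8649/79 5059/79]
step 1: y = z − H·x̄ = [1906/79]
step 1: S = H·P̄·Hᵀ + R = [42830/79]
step 1: K = P̄·Hᵀ·S⁻¹ = [-13708/21415; 12239/42830]
step 1: x' = x̄ + K·y = [-62362/21415, 106168/21415]
step 1: P' = (I − K·H)·P̄ = [261961/42830 -220837/21415; -220837/21415 846631/42830]
step 2: x̄ = F·x = [318504/21415, -187086/21415]
step 2: P̄ = F·P·Fᵀ + Q = [7790999/42830 -1987533/21415; -1987533/21415 2528969/42830]
step 2: y = z − H·x̄ = [471337/21415]
step 2: S = H·P̄·Hᵀ + R = [17921191/42830]
step 2: K = P̄·Hᵀ·S⁻¹ = [-11606932/17921191; 5421163/17921191]
step 2: x' = x̄ + K·y = [11076092/17921191, -37245353/17921191]
step 2: P' = (I − K·H)·P̄ = [228956839/35842382 -194136043/17921191; -194136043/17921191 372008597/17921191]

step 0: x' = [-51/79, 330/79], P' = [527/79 -961/79; -961/79 3937/158]
step 1: x' = [-62362/21415, 106168/21415], P' = [261961/42830 -220837/21415; -220837/21415 846631/42830]
step 2: x' = [11076092/17921191, -37245353/17921191], P' = [228956839/35842382 -194136043/17921191; -194136043/17921191 372008597/17921191]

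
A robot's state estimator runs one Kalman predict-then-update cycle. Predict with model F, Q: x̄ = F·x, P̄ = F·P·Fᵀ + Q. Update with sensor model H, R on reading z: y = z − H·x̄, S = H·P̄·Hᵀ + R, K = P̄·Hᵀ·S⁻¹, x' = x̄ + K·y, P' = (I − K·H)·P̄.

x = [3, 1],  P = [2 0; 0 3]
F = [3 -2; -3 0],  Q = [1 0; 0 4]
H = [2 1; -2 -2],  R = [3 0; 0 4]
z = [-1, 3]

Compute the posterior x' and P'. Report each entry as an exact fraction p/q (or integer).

x̄ = F·x = [7, -9]
P̄ = F·P·Fᵀ + Q = [31 -18; -18 22]
y = z − H·x̄ = [-6, -1]
S = H·P̄·Hᵀ + R = [77 -60; -60 72]
K = P̄·Hᵀ·S⁻¹ = [67/81 319/972; -62/81 -182/243]
x' = x̄ + K·y = [1661/972, -889/243]
P' = (I − K·H)·P̄ = [1525/486 -922/243; -922/243 1286/243]

x' = [1661/972, -889/243]
P' = [1525/486 -922/243; -922/243 1286/243]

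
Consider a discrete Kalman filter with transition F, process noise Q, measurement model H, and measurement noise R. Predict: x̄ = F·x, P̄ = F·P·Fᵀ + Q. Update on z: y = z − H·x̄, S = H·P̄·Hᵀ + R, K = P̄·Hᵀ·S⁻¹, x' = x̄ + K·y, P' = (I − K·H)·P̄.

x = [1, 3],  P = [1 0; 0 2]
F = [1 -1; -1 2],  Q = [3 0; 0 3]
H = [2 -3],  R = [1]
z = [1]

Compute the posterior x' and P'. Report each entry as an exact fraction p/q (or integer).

x̄ = F·x = [-2, 5]
P̄ = F·P·Fᵀ + Q = [6 -5; -5 12]
y = z − H·x̄ = [20]
S = H·P̄·Hᵀ + R = [193]
K = P̄·Hᵀ·S⁻¹ = [27/193; -46/193]
x' = x̄ + K·y = [154/193, 45/193]
P' = (I − K·H)·P̄ = [429/193 277/193; 277/193 200/193]

x' = [154/193, 45/193]
P' = [429/193 277/193; 277/193 200/193]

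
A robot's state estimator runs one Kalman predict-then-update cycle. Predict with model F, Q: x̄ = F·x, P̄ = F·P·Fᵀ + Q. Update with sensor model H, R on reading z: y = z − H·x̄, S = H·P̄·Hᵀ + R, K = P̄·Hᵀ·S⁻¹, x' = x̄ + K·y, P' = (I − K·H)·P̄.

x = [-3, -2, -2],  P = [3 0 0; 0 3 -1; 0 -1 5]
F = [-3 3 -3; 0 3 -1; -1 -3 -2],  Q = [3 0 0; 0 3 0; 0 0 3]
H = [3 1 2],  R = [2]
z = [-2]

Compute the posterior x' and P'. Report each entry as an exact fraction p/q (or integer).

x̄ = F·x = [9, -4, 13]
P̄ = F·P·Fᵀ + Q = [120 54 9; 54 41 -14; 9 -14 41]
y = z − H·x̄ = [-51]
S = H·P̄·Hᵀ + R = [1663]
K = P̄·Hᵀ·S⁻¹ = [432/1663; 175/1663; 95/1663]
x' = x̄ + K·y = [-7065/1663, -15577/1663, 16774/1663]
P' = (I − K·H)·P̄ = [12936/1663 14202/1663 -26073/1663; 14202/1663 37558/1663 -39907/1663; -26073/1663 -39907/1663 59158/1663]

x' = [-7065/1663, -15577/1663, 16774/1663]
P' = [12936/1663 14202/1663 -26073/1663; 14202/1663 37558/1663 -39907/1663; -26073/1663 -39907/1663 59158/1663]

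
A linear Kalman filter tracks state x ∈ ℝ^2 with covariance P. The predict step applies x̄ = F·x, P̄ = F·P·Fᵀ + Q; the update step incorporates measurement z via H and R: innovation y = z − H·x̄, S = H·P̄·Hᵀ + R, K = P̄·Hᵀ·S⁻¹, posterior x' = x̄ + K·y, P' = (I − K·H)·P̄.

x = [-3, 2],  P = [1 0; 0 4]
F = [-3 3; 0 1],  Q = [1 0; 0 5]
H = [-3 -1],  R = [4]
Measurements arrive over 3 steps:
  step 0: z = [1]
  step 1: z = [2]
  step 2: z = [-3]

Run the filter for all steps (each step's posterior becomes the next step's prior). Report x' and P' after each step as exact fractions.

step 0: x' = [285/499, -1162/499], P' = [454/499 -762/499; -762/499 2466/499]
step 1: x' = [-90049/143172, -101339/429516], P' = [41849/47724 -201749/143172; -201749/143172 1951793/429516]
step 2: x' = [372183351/342362969, -88943606/342362969], P' = [300198401/342362969 -482552307/342362969; -482552307/342362969 1556107853/342362969]

step 0: x̄ = F·x = [15, 2]
step 0: P̄ = F·P·Fᵀ + Q = [46 12; 12 9]
step 0: y = z − H·x̄ = [48]
step 0: S = H·P̄·Hᵀ + R = [499]
step 0: K = P̄·Hᵀ·S⁻¹ = [-150/499; -45/499]
step 0: x' = x̄ + K·y = [285/499, -1162/499]
step 0: P' = (I − K·H)·P̄ = [454/499 -762/499; -762/499 2466/499]
step 1: x̄ = F·x = [-4341/499, -1162/499]
step 1: P̄ = F·P·Fᵀ + Q = [40495/499 9684/499; 9684/499 4961/499]
step 1: y = z − H·x̄ = [-13187/499]
step 1: S = H·P̄·Hᵀ + R = [429516/499]
step 1: K = P̄·Hᵀ·S⁻¹ = [-43723/143172; -34013/429516]
step 1: x' = x̄ + K·y = [-90049/143172, -101339/429516]
step 1: P' = (I − K·H)·P̄ = [41849/47724 -201749/143172; -201749/143172 1951793/429516]
step 2: x̄ = F·x = [42202/35793, -101339/429516]
step 2: P̄ = F·P·Fᵀ + Q = [896663/11931 639260/35793; 639260/35793 4099373/429516]
step 2: y = z − H·x̄ = [129385/429516]
step 2: S = H·P̄·Hᵀ + R = [342362969/429516]
step 2: K = P̄·Hᵀ·S⁻¹ = [-104510724/342362969; -27112733/342362969]
step 2: x' = x̄ + K·y = [372183351/342362969, -88943606/342362969]
step 2: P' = (I − K·H)·P̄ = [300198401/342362969 -482552307/342362969; -482552307/342362969 1556107853/342362969]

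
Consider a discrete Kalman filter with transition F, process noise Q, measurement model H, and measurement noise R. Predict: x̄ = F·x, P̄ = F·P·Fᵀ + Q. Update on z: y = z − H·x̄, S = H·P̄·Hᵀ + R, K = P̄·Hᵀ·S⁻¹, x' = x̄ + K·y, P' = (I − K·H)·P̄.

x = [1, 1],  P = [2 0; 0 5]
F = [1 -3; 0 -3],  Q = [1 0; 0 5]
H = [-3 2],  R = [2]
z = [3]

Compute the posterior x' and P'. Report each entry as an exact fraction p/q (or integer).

x̄ = F·x = [-2, -3]
P̄ = F·P·Fᵀ + Q = [48 45; 45 50]
y = z − H·x̄ = [3]
S = H·P̄·Hᵀ + R = [94]
K = P̄·Hᵀ·S⁻¹ = [-27/47; -35/94]
x' = x̄ + K·y = [-175/47, -387/94]
P' = (I − K·H)·P̄ = [798/47 1170/47; 1170/47 3475/94]

x' = [-175/47, -387/94]
P' = [798/47 1170/47; 1170/47 3475/94]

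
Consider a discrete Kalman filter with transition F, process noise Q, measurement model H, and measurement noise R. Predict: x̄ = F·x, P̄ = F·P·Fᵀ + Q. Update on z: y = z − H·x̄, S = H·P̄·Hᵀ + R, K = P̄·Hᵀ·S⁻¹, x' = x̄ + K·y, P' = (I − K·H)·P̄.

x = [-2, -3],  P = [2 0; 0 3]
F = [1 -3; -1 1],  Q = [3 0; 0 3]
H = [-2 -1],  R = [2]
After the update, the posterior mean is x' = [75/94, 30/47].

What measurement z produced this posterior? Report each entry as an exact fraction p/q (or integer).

z = [-2]

x̄ = F·x = [7, -1]
P̄ = F·P·Fᵀ + Q = [32 -11; -11 8]
S = H·P̄·Hᵀ + R = [94]
K = P̄·Hᵀ·S⁻¹ = [-53/94; 7/47]
x' − x̄ = [-583/94, 77/47] = K·y
y = (KᵀK)⁻¹·Kᵀ·(x' − x̄) = [11]
z = y + H·x̄ = [11] + [-13] = [-2]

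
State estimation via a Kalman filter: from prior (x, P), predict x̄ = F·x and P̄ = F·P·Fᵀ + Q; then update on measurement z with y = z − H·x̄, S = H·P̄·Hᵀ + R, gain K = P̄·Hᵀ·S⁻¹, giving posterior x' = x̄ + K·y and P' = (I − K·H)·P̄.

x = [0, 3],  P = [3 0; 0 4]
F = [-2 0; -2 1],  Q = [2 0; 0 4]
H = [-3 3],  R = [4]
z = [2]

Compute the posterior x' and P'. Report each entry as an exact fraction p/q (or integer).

x̄ = F·x = [0, 3]
P̄ = F·P·Fᵀ + Q = [14 12; 12 20]
y = z − H·x̄ = [-7]
S = H·P̄·Hᵀ + R = [94]
K = P̄·Hᵀ·S⁻¹ = [-3/47; 12/47]
x' = x̄ + K·y = [21/47, 57/47]
P' = (I − K·H)·P̄ = [640/47 636/47; 636/47 652/47]

x' = [21/47, 57/47]
P' = [640/47 636/47; 636/47 652/47]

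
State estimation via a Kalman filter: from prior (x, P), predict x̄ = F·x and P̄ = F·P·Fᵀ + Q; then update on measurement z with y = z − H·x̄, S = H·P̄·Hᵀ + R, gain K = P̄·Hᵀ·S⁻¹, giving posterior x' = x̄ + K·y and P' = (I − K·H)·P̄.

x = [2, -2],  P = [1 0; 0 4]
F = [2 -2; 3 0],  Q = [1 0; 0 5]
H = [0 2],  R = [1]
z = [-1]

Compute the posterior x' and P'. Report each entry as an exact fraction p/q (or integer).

x' = [100/19, -22/57]
P' = [351/19 2/19; 2/19 14/57]

x̄ = F·x = [8, 6]
P̄ = F·P·Fᵀ + Q = [21 6; 6 14]
y = z − H·x̄ = [-13]
S = H·P̄·Hᵀ + R = [57]
K = P̄·Hᵀ·S⁻¹ = [4/19; 28/57]
x' = x̄ + K·y = [100/19, -22/57]
P' = (I − K·H)·P̄ = [351/19 2/19; 2/19 14/57]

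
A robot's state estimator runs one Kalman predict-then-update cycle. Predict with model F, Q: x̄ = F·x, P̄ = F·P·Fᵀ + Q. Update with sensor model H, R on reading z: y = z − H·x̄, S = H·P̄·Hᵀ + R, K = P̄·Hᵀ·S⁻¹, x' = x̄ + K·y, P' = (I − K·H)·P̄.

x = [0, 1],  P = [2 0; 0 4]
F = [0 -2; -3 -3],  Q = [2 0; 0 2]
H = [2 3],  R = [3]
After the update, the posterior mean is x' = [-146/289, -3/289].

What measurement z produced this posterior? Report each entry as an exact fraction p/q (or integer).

x̄ = F·x = [-2, -3]
P̄ = F·P·Fᵀ + Q = [18 24; 24 56]
S = H·P̄·Hᵀ + R = [867]
K = P̄·Hᵀ·S⁻¹ = [36/289; 72/289]
x' − x̄ = [432/289, 864/289] = K·y
y = (KᵀK)⁻¹·Kᵀ·(x' − x̄) = [12]
z = y + H·x̄ = [12] + [-13] = [-1]

z = [-1]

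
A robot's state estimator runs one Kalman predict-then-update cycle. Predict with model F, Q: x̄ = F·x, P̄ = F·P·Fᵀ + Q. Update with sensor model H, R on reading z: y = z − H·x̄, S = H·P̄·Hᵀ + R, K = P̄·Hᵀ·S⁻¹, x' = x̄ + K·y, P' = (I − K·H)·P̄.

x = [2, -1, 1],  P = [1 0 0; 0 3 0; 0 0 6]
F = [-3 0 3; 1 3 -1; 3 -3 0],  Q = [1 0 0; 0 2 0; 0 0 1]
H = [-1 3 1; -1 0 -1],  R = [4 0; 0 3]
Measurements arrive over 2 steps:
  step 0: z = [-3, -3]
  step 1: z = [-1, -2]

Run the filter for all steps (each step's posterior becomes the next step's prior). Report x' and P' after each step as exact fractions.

step 0: x̄ = F·x = [-3, -2, 9]
step 0: P̄ = F·P·Fᵀ + Q = [64 -21 -9; -21 36 -24; -9 -24 37]
step 0: y = z − H·x̄ = [-9, 3]
step 0: S = H·P̄·Hᵀ + R = [429 162; 162 86]
step 0: K = P̄·Hᵀ·S⁻¹ = [-1393/5325 -521/3550; 58/355 153/710; 46/213 -52/71]
step 0: x' = x̄ + K·y = [-771/710, -401/142, 345/71]
step 0: P' = (I − K·H)·P̄ = [216739/10650 9281/710 -4241/213; 9281/710 1299/142 -974/71; -4241/213 -974/71 4709/213]
step 1: x̄ = F·x = [12663/710, -5118/355, 1851/355]
step 1: P̄ = F·P·Fᵀ + Q = [2632417/3550 -866117/1775 -215211/1775; -866117/1775 1743152/5325 134422/1775; -215211/1775 134422/1775 55376/1775]
step 1: y = z − H·x̄ = [38959/710, 2989/142]
step 1: S = H·P̄·Hᵀ + R = [26083593/3550 1382367/710; 1382367/710 75719/142]
step 1: K = P̄·Hᵀ·S⁻¹ = [-16711409/64471887 -32615662/150434403; 10976528/64471887 22778422/150434403; 13749194/64471887 -91735148/150434403]
step 1: x' = x̄ + K·y = [-61345906/64471887, -121695617/64471887, 263050918/64471887]
step 1: P' = (I − K·H)·P̄ = [1791462244/451303209 940488026/451303209 -1497921286/451303209; 940488026/451303209 797774878/451303209 -1145493824/451303209; -1497921286/451303209 -1145493824/451303209 2323537618/451303209]

step 0: x' = [-771/710, -401/142, 345/71], P' = [216739/10650 9281/710 -4241/213; 9281/710 1299/142 -974/71; -4241/213 -974/71 4709/213]
step 1: x' = [-61345906/64471887, -121695617/64471887, 263050918/64471887], P' = [1791462244/451303209 940488026/451303209 -1497921286/451303209; 940488026/451303209 797774878/451303209 -1145493824/451303209; -1497921286/451303209 -1145493824/451303209 2323537618/451303209]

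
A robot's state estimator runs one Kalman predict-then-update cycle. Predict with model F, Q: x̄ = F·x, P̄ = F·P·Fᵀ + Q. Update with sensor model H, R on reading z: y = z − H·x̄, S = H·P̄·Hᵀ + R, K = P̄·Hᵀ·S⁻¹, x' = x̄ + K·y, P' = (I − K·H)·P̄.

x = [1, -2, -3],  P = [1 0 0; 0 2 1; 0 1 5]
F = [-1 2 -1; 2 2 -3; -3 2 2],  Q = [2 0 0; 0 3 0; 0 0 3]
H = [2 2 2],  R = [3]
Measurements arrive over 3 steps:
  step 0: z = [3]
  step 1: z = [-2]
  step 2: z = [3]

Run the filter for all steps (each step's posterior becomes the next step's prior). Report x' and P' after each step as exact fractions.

step 0: x̄ = F·x = [-2, 7, -13]
step 0: P̄ = F·P·Fᵀ + Q = [12 13 3; 13 48 -30; 3 -30 48]
step 0: y = z − H·x̄ = [19]
step 0: S = H·P̄·Hᵀ + R = [323]
step 0: K = P̄·Hᵀ·S⁻¹ = [56/323; 62/323; 42/323]
step 0: x' = x̄ + K·y = [22/17, 181/17, -179/17]
step 0: P' = (I − K·H)·P̄ = [740/323 727/323 -1383/323; 727/323 11660/323 -12294/323; -1383/323 -12294/323 13740/323]
step 1: x̄ = F·x = [519/17, 943/17, -62/17]
step 1: P̄ = F·P·Fᵀ + Q = [105268/323 184803/323 -10407/323; 184803/323 344169/323 -35085/323; -10407/323 -35085/323 18749/323]
step 1: y = z − H·x̄ = [-2834/17]
step 1: S = H·P̄·Hᵀ + R = [2988201/323]
step 1: K = P̄·Hᵀ·S⁻¹ = [559328/2988201; 329258/996067; -53486/2988201]
step 1: x' = x̄ + K·y = [-2015249/2988201, 363177/996067, -1981714/2988201]
step 1: P' = (I − K·H)·P̄ = [5306908/2988201 -269501/996067 -3659413/2988201; -269501/996067 54436197/996067 -53672809/996067; -3659413/2988201 -53672809/996067 164597611/2988201]
step 2: x̄ = F·x = [2058675/996067, 4093706/2988201, 4261381/2988201]
step 2: P̄ = F·P·Fᵀ + Q = [489701393/996067 806428126/996067 6910541/996067; 806428126/996067 4134471154/2988201 -90111259/2988201; 6910541/996067 -90111259/2988201 133819159/2988201]
step 2: y = z − H·x̄ = [-6699207/996067]
step 2: S = H·P̄·Hᵀ + R = [13919260169/996067]
step 2: K = P̄·Hᵀ·S⁻¹ = [13095880/69946031; 4309096182/13919260169; 42959682/13919260169]
step 2: x' = x̄ + K·y = [56486295/69946031, -29738183324/41757780507, 58682682401/41757780507]
step 2: P' = (I − K·H)·P̄ = [124244949/69946031 -25058362/69946031 -79542767/69946031; -25058362/69946031 1851130432562/41757780507 -1816779657629/41757780507; -79542767/69946031 -1816779657629/41757780507 1864460008097/41757780507]

step 0: x' = [22/17, 181/17, -179/17], P' = [740/323 727/323 -1383/323; 727/323 11660/323 -12294/323; -1383/323 -12294/323 13740/323]
step 1: x' = [-2015249/2988201, 363177/996067, -1981714/2988201], P' = [5306908/2988201 -269501/996067 -3659413/2988201; -269501/996067 54436197/996067 -53672809/996067; -3659413/2988201 -53672809/996067 164597611/2988201]
step 2: x' = [56486295/69946031, -29738183324/41757780507, 58682682401/41757780507], P' = [124244949/69946031 -25058362/69946031 -79542767/69946031; -25058362/69946031 1851130432562/41757780507 -1816779657629/41757780507; -79542767/69946031 -1816779657629/41757780507 1864460008097/41757780507]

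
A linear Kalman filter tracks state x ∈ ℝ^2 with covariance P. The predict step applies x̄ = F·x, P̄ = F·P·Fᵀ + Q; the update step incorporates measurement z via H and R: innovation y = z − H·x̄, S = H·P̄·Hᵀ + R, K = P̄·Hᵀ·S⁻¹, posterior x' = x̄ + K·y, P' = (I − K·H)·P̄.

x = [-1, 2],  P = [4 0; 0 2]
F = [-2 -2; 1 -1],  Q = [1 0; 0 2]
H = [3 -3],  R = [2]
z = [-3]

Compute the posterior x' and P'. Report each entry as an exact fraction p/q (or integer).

x' = [-1264/371, -897/371]
P' = [1706/371 1648/371; 1648/371 1672/371]

x̄ = F·x = [-2, -3]
P̄ = F·P·Fᵀ + Q = [25 -4; -4 8]
y = z − H·x̄ = [-6]
S = H·P̄·Hᵀ + R = [371]
K = P̄·Hᵀ·S⁻¹ = [87/371; -36/371]
x' = x̄ + K·y = [-1264/371, -897/371]
P' = (I − K·H)·P̄ = [1706/371 1648/371; 1648/371 1672/371]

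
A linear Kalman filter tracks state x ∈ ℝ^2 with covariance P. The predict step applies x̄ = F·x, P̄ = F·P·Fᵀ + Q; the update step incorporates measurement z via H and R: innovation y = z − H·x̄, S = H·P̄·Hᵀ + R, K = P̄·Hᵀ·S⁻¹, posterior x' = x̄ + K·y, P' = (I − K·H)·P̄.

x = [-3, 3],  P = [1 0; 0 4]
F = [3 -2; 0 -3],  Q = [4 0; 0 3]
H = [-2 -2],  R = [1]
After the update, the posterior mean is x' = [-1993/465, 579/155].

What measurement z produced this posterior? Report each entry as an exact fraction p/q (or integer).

x̄ = F·x = [-15, -9]
P̄ = F·P·Fᵀ + Q = [29 24; 24 39]
S = H·P̄·Hᵀ + R = [465]
K = P̄·Hᵀ·S⁻¹ = [-106/465; -42/155]
x' − x̄ = [4982/465, 1974/155] = K·y
y = (KᵀK)⁻¹·Kᵀ·(x' − x̄) = [-47]
z = y + H·x̄ = [-47] + [48] = [1]

z = [1]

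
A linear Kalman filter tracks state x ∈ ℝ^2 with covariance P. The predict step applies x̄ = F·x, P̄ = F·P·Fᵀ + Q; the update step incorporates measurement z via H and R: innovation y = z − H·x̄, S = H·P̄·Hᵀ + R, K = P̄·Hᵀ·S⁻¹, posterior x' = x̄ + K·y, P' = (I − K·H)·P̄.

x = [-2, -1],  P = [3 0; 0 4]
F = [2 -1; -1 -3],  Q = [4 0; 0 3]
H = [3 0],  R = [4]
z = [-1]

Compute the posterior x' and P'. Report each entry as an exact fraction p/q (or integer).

x' = [-9/23, 133/23]
P' = [10/23 3/23; 3/23 1851/46]

x̄ = F·x = [-3, 5]
P̄ = F·P·Fᵀ + Q = [20 6; 6 42]
y = z − H·x̄ = [8]
S = H·P̄·Hᵀ + R = [184]
K = P̄·Hᵀ·S⁻¹ = [15/46; 9/92]
x' = x̄ + K·y = [-9/23, 133/23]
P' = (I − K·H)·P̄ = [10/23 3/23; 3/23 1851/46]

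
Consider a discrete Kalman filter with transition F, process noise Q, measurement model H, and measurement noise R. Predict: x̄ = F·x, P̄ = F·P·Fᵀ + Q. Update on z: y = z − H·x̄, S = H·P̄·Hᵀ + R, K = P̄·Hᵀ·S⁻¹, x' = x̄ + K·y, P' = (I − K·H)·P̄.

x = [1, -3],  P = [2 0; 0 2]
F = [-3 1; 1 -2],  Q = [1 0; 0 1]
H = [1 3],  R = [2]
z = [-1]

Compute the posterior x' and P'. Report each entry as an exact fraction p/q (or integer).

x' = [-114/31, 33/31]
P' = [1221/62 -413/62; -413/62 153/62]

x̄ = F·x = [-6, 7]
P̄ = F·P·Fᵀ + Q = [21 -10; -10 11]
y = z − H·x̄ = [-16]
S = H·P̄·Hᵀ + R = [62]
K = P̄·Hᵀ·S⁻¹ = [-9/62; 23/62]
x' = x̄ + K·y = [-114/31, 33/31]
P' = (I − K·H)·P̄ = [1221/62 -413/62; -413/62 153/62]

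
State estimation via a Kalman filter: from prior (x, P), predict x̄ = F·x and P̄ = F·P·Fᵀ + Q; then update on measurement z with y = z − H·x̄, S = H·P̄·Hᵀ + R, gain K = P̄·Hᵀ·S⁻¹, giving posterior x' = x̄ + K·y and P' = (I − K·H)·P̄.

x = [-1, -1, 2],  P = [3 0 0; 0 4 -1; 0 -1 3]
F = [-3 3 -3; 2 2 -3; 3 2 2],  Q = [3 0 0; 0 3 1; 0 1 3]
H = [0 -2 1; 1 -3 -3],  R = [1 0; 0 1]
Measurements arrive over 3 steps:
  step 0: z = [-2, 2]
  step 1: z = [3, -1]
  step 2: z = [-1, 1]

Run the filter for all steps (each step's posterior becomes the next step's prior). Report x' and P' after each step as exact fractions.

step 0: x̄ = F·x = [-6, -10, -1]
step 0: P̄ = F·P·Fᵀ + Q = [111 48 -21; 48 70 19; -21 19 50]
step 0: y = z − H·x̄ = [-21, -25]
step 0: S = H·P̄·Hᵀ + R = [255 210; 210 1372]
step 0: K = P̄·Hᵀ·S⁻¹ = [-993/1820 537/5096; -8573/21840 -2029/20384; 383/1820 -1011/5096]
step 0: x' = x̄ + K·y = [71937/25480, 74579/101920, -11707/25480]
step 0: P' = (I − K·H)·P̄ = [280299/6370 128913/25480 60981/6370; 128913/25480 215273/305760 25877/25480; 60981/6370 25877/25480 14279/6370]
step 1: x̄ = F·x = [-71289/14560, 432569/50960, 459373/50960]
step 1: P̄ = F·P·Fᵀ + Q = [1016091/2080 -1646251/7280 -3885127/7280; -1646251/7280 8822153/76440 19498421/76440; -3885127/7280 19498421/76440 45445457/76440]
step 1: y = z − H·x̄ = [111729/10192, 1149751/20384]
step 1: S = H·P̄·Hᵀ + R = [563365/15288 -4150767/10192; -4150767/10192 326739911/20384]
step 1: K = P̄·Hᵀ·S⁻¹ = [-10860401049/25978655788 2105023965/12989327894; -2384189017/6494663947 -602545572/6494663947; 5924923919/25978655788 -2422634589/12989327894]
step 1: x' = x̄ + K·y = [-43937899701/129893278940, -24967466581/32473319735, 129188526427/129893278940]
step 1: P' = (I − K·H)·P̄ = [767759736363/129893278940 25267097568/32473319735 147834775299/129893278940; 25267097568/32473319735 7115851187/32473319735 2310757289/32473319735; 147834775299/129893278940 2310757289/32473319735 48110677907/129893278940]
step 2: x̄ = F·x = [-55536147915/12989327894, -675181111331/129893278940, -73176378897/129893278940]
step 2: P̄ = F·P·Fᵀ + Q = [433205230683/6494663947 -369792299997/12989327894 -894203772489/12989327894; -369792299997/12989327894 2931181971143/129893278940 4814665216581/129893278940; -894203772489/12989327894 4814665216581/129893278940 10666596014807/129893278940]
step 2: y = z − H·x̄ = [-281415824541/25978655788, -779908856297/64946639470]
step 2: S = H·P̄·Hᵀ + R = [652511262399/25978655788 -151489229277/12989327894; -151489229277/12989327894 73419434503442/32473319735]
step 2: K = P̄·Hᵀ·S⁻¹ = [-984172978762740/2452898941322593 384009004488765/2452898941322593; -2682895700206387/7358696823967779 -229587502863377/2452898941322593; 1699227685541237/7358696823967779 -459679969824344/2452898941322593]
step 2: x' = x̄ + K·y = [-4437645922960839/2452898941322593, -305539572437460/2452898941322593, -1997485210443962/2452898941322593]
step 2: P' = (I − K·H)·P̄ = [14179198046523987/2452898941322593 1860856442035938/2452898941322593 2737539905309136/2452898941322593; 1860856442035938/2452898941322593 1591113215035234/7358696823967779 499330729864081/7358696823967779; 2737539905309136/2452898941322593 499330729864081/7358696823967779 2697889145269399/7358696823967779]

step 0: x' = [71937/25480, 74579/101920, -11707/25480], P' = [280299/6370 128913/25480 60981/6370; 128913/25480 215273/305760 25877/25480; 60981/6370 25877/25480 14279/6370]
step 1: x' = [-43937899701/129893278940, -24967466581/32473319735, 129188526427/129893278940], P' = [767759736363/129893278940 25267097568/32473319735 147834775299/129893278940; 25267097568/32473319735 7115851187/32473319735 2310757289/32473319735; 147834775299/129893278940 2310757289/32473319735 48110677907/129893278940]
step 2: x' = [-4437645922960839/2452898941322593, -305539572437460/2452898941322593, -1997485210443962/2452898941322593], P' = [14179198046523987/2452898941322593 1860856442035938/2452898941322593 2737539905309136/2452898941322593; 1860856442035938/2452898941322593 1591113215035234/7358696823967779 499330729864081/7358696823967779; 2737539905309136/2452898941322593 499330729864081/7358696823967779 2697889145269399/7358696823967779]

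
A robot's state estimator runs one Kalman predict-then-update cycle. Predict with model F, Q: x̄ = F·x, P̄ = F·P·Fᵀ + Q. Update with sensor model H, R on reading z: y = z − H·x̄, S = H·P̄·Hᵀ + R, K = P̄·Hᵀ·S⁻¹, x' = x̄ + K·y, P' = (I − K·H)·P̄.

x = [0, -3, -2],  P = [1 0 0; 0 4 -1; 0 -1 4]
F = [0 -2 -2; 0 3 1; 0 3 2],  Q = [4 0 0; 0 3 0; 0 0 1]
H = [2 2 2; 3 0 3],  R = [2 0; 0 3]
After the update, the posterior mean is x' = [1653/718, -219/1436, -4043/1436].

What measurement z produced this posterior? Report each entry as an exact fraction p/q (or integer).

z = [-1, -2]

x̄ = F·x = [10, -11, -13]
P̄ = F·P·Fᵀ + Q = [28 -24 -30; -24 37 35; -30 35 41]
S = H·P̄·Hᵀ + R = [274 120; 120 84]
K = P̄·Hᵀ·S⁻¹ = [-152/359 383/718; 171/359 -413/1436; 157/359 -333/1436]
x' − x̄ = [-5527/718, 15577/1436, 14625/1436] = K·y
y = (KᵀK)⁻¹·Kᵀ·(x' − x̄) = [27, 7]
z = y + H·x̄ = [27, 7] + [-28, -9] = [-1, -2]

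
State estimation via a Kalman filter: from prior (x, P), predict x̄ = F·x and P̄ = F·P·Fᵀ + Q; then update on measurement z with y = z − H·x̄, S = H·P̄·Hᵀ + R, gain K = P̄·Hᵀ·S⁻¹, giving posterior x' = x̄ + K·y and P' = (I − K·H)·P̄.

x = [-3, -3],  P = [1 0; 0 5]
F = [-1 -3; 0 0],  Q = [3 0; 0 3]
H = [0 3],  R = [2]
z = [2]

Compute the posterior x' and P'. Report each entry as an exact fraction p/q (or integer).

x' = [12, 18/29]
P' = [49 0; 0 6/29]

x̄ = F·x = [12, 0]
P̄ = F·P·Fᵀ + Q = [49 0; 0 3]
y = z − H·x̄ = [2]
S = H·P̄·Hᵀ + R = [29]
K = P̄·Hᵀ·S⁻¹ = [0; 9/29]
x' = x̄ + K·y = [12, 18/29]
P' = (I − K·H)·P̄ = [49 0; 0 6/29]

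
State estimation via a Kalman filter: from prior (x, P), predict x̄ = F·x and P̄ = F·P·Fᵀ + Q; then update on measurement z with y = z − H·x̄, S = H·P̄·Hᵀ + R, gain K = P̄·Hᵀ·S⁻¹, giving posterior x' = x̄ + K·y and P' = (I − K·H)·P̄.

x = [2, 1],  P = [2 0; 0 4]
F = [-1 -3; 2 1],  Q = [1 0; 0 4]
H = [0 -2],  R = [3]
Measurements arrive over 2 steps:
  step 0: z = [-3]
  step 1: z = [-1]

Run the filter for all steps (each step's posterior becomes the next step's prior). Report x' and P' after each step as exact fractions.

step 0: x̄ = F·x = [-5, 5]
step 0: P̄ = F·P·Fᵀ + Q = [39 -16; -16 16]
step 0: y = z − H·x̄ = [7]
step 0: S = H·P̄·Hᵀ + R = [67]
step 0: K = P̄·Hᵀ·S⁻¹ = [32/67; -32/67]
step 0: x' = x̄ + K·y = [-111/67, 111/67]
step 0: P' = (I − K·H)·P̄ = [1589/67 -48/67; -48/67 48/67]
step 1: x̄ = F·x = [-222/67, -111/67]
step 1: P̄ = F·P·Fᵀ + Q = [1800/67 -2986/67; -2986/67 6480/67]
step 1: y = z − H·x̄ = [-289/67]
step 1: S = H·P̄·Hᵀ + R = [26121/67]
step 1: K = P̄·Hᵀ·S⁻¹ = [5972/26121; -4320/8707]
step 1: x' = x̄ + K·y = [-112310/26121, 4209/8707]
step 1: P' = (I − K·H)·P̄ = [169448/26121 -2986/8707; -2986/8707 6480/8707]

step 0: x' = [-111/67, 111/67], P' = [1589/67 -48/67; -48/67 48/67]
step 1: x' = [-112310/26121, 4209/8707], P' = [169448/26121 -2986/8707; -2986/8707 6480/8707]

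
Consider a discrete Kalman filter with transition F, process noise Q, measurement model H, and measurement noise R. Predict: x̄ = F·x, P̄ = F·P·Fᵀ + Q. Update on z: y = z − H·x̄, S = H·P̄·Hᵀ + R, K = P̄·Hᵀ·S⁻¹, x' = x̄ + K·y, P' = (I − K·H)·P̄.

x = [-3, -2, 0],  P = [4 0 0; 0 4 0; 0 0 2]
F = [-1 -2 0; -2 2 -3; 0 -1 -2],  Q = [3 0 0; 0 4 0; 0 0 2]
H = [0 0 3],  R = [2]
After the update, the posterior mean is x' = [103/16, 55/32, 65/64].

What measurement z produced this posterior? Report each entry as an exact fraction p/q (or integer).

x̄ = F·x = [7, 2, 2]
P̄ = F·P·Fᵀ + Q = [23 -8 8; -8 54 4; 8 4 14]
S = H·P̄·Hᵀ + R = [128]
K = P̄·Hᵀ·S⁻¹ = [3/16; 3/32; 21/64]
x' − x̄ = [-9/16, -9/32, -63/64] = K·y
y = (KᵀK)⁻¹·Kᵀ·(x' − x̄) = [-3]
z = y + H·x̄ = [-3] + [6] = [3]

z = [3]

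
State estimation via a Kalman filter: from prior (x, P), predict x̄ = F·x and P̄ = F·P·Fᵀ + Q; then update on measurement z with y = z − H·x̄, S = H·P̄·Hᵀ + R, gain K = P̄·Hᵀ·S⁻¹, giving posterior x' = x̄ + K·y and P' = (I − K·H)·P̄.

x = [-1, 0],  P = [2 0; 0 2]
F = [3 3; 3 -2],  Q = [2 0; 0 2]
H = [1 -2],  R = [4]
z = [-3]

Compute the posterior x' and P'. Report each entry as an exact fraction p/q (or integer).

x̄ = F·x = [-3, -3]
P̄ = F·P·Fᵀ + Q = [38 6; 6 28]
y = z − H·x̄ = [-6]
S = H·P̄·Hᵀ + R = [130]
K = P̄·Hᵀ·S⁻¹ = [1/5; -5/13]
x' = x̄ + K·y = [-21/5, -9/13]
P' = (I − K·H)·P̄ = [164/5 16; 16 114/13]

x' = [-21/5, -9/13]
P' = [164/5 16; 16 114/13]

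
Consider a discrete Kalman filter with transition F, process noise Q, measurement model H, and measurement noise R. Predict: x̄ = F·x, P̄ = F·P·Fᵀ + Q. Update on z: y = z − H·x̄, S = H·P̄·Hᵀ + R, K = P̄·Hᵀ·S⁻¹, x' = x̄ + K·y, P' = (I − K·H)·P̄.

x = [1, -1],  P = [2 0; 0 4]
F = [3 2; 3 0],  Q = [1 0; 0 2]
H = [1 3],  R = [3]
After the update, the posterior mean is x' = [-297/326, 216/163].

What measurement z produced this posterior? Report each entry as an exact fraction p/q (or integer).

z = [3]

x̄ = F·x = [1, 3]
P̄ = F·P·Fᵀ + Q = [35 18; 18 20]
S = H·P̄·Hᵀ + R = [326]
K = P̄·Hᵀ·S⁻¹ = [89/326; 39/163]
x' − x̄ = [-623/326, -273/163] = K·y
y = (KᵀK)⁻¹·Kᵀ·(x' − x̄) = [-7]
z = y + H·x̄ = [-7] + [10] = [3]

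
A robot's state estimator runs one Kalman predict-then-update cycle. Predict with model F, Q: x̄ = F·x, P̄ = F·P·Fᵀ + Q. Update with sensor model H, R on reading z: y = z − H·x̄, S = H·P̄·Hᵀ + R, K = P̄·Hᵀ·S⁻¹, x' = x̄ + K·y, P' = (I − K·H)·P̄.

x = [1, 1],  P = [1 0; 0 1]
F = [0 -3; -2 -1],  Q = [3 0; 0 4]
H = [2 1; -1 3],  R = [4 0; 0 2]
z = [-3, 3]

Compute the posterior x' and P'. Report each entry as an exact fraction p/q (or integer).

x' = [-9438/5297, 1785/5297]
P' = [3858/5297 816/5297; 816/5297 1260/5297]

x̄ = F·x = [-3, -3]
P̄ = F·P·Fᵀ + Q = [12 3; 3 9]
y = z − H·x̄ = [6, 9]
S = H·P̄·Hᵀ + R = [73 18; 18 77]
K = P̄·Hᵀ·S⁻¹ = [2133/5297 -705/5297; 723/5297 1482/5297]
x' = x̄ + K·y = [-9438/5297, 1785/5297]
P' = (I − K·H)·P̄ = [3858/5297 816/5297; 816/5297 1260/5297]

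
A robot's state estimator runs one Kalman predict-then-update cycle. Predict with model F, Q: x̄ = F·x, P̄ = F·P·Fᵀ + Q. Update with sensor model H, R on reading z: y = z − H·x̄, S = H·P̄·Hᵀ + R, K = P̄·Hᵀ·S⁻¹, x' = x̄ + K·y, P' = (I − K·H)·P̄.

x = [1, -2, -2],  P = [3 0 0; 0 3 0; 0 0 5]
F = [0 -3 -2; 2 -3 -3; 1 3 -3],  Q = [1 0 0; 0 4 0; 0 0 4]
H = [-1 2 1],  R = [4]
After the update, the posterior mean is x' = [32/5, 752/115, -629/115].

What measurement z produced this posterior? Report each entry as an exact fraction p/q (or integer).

z = [1]

x̄ = F·x = [10, 14, 1]
P̄ = F·P·Fᵀ + Q = [48 57 3; 57 88 24; 3 24 79]
S = H·P̄·Hᵀ + R = [345]
K = P̄·Hᵀ·S⁻¹ = [1/5; 143/345; 124/345]
x' − x̄ = [-18/5, -858/115, -744/115] = K·y
y = (KᵀK)⁻¹·Kᵀ·(x' − x̄) = [-18]
z = y + H·x̄ = [-18] + [19] = [1]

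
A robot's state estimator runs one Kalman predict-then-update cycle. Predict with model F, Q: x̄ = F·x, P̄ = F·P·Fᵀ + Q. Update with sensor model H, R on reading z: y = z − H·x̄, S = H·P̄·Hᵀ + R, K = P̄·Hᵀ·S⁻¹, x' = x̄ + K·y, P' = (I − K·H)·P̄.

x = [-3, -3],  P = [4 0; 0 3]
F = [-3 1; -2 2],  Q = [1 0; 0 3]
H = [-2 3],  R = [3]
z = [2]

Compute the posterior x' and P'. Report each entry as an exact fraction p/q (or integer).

x̄ = F·x = [6, 0]
P̄ = F·P·Fᵀ + Q = [40 30; 30 31]
y = z − H·x̄ = [14]
S = H·P̄·Hᵀ + R = [82]
K = P̄·Hᵀ·S⁻¹ = [5/41; 33/82]
x' = x̄ + K·y = [316/41, 231/41]
P' = (I − K·H)·P̄ = [1590/41 1065/41; 1065/41 1453/82]

x' = [316/41, 231/41]
P' = [1590/41 1065/41; 1065/41 1453/82]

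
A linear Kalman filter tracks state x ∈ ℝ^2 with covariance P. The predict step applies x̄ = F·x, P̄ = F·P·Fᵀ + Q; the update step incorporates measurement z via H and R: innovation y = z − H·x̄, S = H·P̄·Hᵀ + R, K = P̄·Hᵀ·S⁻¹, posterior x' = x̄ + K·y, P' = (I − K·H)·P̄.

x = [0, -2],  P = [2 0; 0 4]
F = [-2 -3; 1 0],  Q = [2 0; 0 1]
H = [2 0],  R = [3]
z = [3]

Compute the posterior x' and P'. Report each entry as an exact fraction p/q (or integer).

x' = [294/187, 72/187]
P' = [138/187 -12/187; -12/187 497/187]

x̄ = F·x = [6, 0]
P̄ = F·P·Fᵀ + Q = [46 -4; -4 3]
y = z − H·x̄ = [-9]
S = H·P̄·Hᵀ + R = [187]
K = P̄·Hᵀ·S⁻¹ = [92/187; -8/187]
x' = x̄ + K·y = [294/187, 72/187]
P' = (I − K·H)·P̄ = [138/187 -12/187; -12/187 497/187]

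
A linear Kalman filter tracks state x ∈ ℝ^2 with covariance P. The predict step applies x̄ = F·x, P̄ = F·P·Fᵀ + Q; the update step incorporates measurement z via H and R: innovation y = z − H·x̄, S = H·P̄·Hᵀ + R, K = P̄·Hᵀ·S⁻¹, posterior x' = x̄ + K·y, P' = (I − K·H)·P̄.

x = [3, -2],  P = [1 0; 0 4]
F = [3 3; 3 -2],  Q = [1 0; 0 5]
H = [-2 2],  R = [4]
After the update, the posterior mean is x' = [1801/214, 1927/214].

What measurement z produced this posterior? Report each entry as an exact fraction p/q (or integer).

z = [1]

x̄ = F·x = [3, 13]
P̄ = F·P·Fᵀ + Q = [46 -15; -15 30]
S = H·P̄·Hᵀ + R = [428]
K = P̄·Hᵀ·S⁻¹ = [-61/214; 45/214]
x' − x̄ = [1159/214, -855/214] = K·y
y = (KᵀK)⁻¹·Kᵀ·(x' − x̄) = [-19]
z = y + H·x̄ = [-19] + [20] = [1]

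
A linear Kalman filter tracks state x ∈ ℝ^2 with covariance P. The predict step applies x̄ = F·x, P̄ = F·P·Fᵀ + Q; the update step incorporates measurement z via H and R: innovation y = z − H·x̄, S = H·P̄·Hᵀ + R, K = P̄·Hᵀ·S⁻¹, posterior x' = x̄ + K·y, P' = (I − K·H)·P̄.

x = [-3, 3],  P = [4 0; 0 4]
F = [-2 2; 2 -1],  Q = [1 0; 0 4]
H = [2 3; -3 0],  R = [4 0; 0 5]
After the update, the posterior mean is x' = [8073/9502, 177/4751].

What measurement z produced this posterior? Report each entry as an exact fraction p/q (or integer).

z = [2, -2]

x̄ = F·x = [12, -9]
P̄ = F·P·Fᵀ + Q = [33 -24; -24 24]
S = H·P̄·Hᵀ + R = [64 18; 18 302]
K = P̄·Hᵀ·S⁻¹ = [-15/9502 -1557/4751; 1488/4751 1044/4751]
x' − x̄ = [-105951/9502, 42936/4751] = K·y
y = (KᵀK)⁻¹·Kᵀ·(x' − x̄) = [5, 34]
z = y + H·x̄ = [5, 34] + [-3, -36] = [2, -2]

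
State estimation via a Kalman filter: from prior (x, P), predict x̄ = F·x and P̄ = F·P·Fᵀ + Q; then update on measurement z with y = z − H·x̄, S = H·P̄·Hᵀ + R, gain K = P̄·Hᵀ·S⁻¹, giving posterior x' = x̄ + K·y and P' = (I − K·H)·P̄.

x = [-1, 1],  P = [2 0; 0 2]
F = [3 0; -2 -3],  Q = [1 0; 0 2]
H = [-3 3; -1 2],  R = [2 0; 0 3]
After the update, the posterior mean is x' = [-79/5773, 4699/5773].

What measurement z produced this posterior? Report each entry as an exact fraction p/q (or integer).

x̄ = F·x = [-3, -1]
P̄ = F·P·Fᵀ + Q = [19 -12; -12 28]
S = H·P̄·Hᵀ + R = [641 333; 333 182]
K = P̄·Hᵀ·S⁻¹ = [-2607/5773 3406/5773; -804/5773 3628/5773]
x' − x̄ = [17240/5773, 10472/5773] = K·y
y = (KᵀK)⁻¹·Kᵀ·(x' − x̄) = [-4, 2]
z = y + H·x̄ = [-4, 2] + [6, 1] = [2, 3]

z = [2, 3]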